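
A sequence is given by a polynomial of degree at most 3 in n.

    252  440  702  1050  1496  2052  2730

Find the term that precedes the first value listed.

First differences: 188, 262, 348, 446, 556, 678
Second differences: 74, 86, 98, 110, 122
Third differences: 12, 12, 12, 12
The third differences are constant at 12.
Work back: 74 − 12 = 62;  188 − 62 = 126;  252 − 126 = 126

126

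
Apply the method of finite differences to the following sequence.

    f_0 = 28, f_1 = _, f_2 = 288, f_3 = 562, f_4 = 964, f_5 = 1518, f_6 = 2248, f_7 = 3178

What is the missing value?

Using the last 6 terms:
Δ: 274, 402, 554, 730, 930
Δ²: 128, 152, 176, 200
Δ³: 24, 24, 24
Constant third difference = 24.
Extend backward: 128 − 24 = 104;  274 − 104 = 170;  288 − 170 = 118

118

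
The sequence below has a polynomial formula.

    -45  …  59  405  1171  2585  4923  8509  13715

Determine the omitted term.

-47

Using the last 7 terms:
First differences: 346  766  1414  2338  3586  5206
Second differences: 420  648  924  1248  1620
Third differences: 228  276  324  372
Fourth differences: 48  48  48
Constant fourth difference = 48.
Extend backward: 228 − 48 = 180;  420 − 180 = 240;  346 − 240 = 106;  59 − 106 = -47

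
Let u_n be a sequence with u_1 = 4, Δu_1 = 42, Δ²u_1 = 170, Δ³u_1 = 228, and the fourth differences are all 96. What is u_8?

15208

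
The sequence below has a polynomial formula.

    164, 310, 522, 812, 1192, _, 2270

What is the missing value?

1674

Using the first 5 terms:
D1: 146, 212, 290, 380
D2: 66, 78, 90
D3: 12, 12
Constant third difference = 12.
Extend forward: 90 + 12 = 102;  380 + 102 = 482;  1192 + 482 = 1674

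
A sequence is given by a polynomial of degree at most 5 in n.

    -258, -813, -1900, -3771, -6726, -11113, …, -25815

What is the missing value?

-17328

Using the first 6 terms:
D1: -555, -1087, -1871, -2955, -4387
D2: -532, -784, -1084, -1432
D3: -252, -300, -348
D4: -48, -48
Constant fourth difference = -48.
Extend forward: -348 − 48 = -396;  -1432 − 396 = -1828;  -4387 − 1828 = -6215;  -11113 − 6215 = -17328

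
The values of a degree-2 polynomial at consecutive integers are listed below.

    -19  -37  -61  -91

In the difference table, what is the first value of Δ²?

First differences: -18, -24, -30
Second differences: -6, -6

-6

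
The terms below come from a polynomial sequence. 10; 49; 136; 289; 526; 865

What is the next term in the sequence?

1324

Δ: 39 , 87 , 153 , 237 , 339
Δ²: 48 , 66 , 84 , 102
Δ³: 18 , 18 , 18
Constant third difference = 18, so extend:
102 + 18 = 120;  339 + 120 = 459;  865 + 459 = 1324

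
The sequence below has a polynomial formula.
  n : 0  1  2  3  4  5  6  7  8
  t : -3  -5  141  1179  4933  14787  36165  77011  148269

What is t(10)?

D1: -2  146  1038  3754  9854  21378  40846  71258
D2: 148  892  2716  6100  11524  19468  30412
D3: 744  1824  3384  5424  7944  10944
D4: 1080  1560  2040  2520  3000
D5: 480  480  480  480
The fifth differences are constant (480).
3000 + 480 = 3480;  10944 + 3480 = 14424;  30412 + 14424 = 44836;  71258 + 44836 = 116094;  148269 + 116094 = 264363
3480 + 480 = 3960;  14424 + 3960 = 18384;  44836 + 18384 = 63220;  116094 + 63220 = 179314;  264363 + 179314 = 443677

443677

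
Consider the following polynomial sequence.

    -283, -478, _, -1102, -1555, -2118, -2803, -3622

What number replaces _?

Using the last 5 terms:
-453, -563, -685, -819
-110, -122, -134
-12, -12
Constant third difference = -12.
Extend backward: -110 + 12 = -98;  -453 + 98 = -355;  -1102 + 355 = -747

-747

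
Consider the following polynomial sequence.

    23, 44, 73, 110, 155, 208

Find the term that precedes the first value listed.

First differences: 21  29  37  45  53
Second differences: 8  8  8  8
The second differences are constant at 8.
Work back: 21 − 8 = 13;  23 − 13 = 10

10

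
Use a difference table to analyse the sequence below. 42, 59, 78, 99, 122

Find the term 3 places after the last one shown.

Δ: 17 , 19 , 21 , 23
Δ²: 2 , 2 , 2
Second differences constant at 2.
23 + 2 = 25;  122 + 25 = 147
25 + 2 = 27;  147 + 27 = 174
27 + 2 = 29;  174 + 29 = 203

203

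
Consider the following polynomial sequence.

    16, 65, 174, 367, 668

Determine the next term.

Δ: 49, 109, 193, 301
Δ²: 60, 84, 108
Δ³: 24, 24
The third differences are constant (24).
108 + 24 = 132;  301 + 132 = 433;  668 + 433 = 1101

1101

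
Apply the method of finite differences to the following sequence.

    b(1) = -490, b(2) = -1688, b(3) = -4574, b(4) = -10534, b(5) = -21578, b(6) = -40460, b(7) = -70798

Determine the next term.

-117194

D1: -1198, -2886, -5960, -11044, -18882, -30338
D2: -1688, -3074, -5084, -7838, -11456
D3: -1386, -2010, -2754, -3618
D4: -624, -744, -864
D5: -120, -120
Fifth differences constant at -120.
-864 − 120 = -984;  -3618 − 984 = -4602;  -11456 − 4602 = -16058;  -30338 − 16058 = -46396;  -70798 − 46396 = -117194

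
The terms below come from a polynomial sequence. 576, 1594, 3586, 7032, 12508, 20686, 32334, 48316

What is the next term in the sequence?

First differences: 1018  1992  3446  5476  8178  11648  15982
Second differences: 974  1454  2030  2702  3470  4334
Third differences: 480  576  672  768  864
Fourth differences: 96  96  96  96
Constant fourth difference = 96, so extend:
864 + 96 = 960;  4334 + 960 = 5294;  15982 + 5294 = 21276;  48316 + 21276 = 69592

69592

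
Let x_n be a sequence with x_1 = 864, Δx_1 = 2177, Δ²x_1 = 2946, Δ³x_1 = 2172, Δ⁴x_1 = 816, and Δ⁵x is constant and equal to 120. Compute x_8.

185069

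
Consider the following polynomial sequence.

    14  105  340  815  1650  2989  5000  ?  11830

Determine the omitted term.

7875

Using the first 7 terms:
First differences: 91, 235, 475, 835, 1339, 2011
Second differences: 144, 240, 360, 504, 672
Third differences: 96, 120, 144, 168
Fourth differences: 24, 24, 24
Constant fourth difference = 24.
Extend forward: 168 + 24 = 192;  672 + 192 = 864;  2011 + 864 = 2875;  5000 + 2875 = 7875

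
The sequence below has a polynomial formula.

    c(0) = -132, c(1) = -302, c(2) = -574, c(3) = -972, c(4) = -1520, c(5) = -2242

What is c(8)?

-170  -272  -398  -548  -722
-102  -126  -150  -174
-24  -24  -24
Constant third difference = -24, so extend:
-174 − 24 = -198;  -722 − 198 = -920;  -2242 − 920 = -3162
-198 − 24 = -222;  -920 − 222 = -1142;  -3162 − 1142 = -4304
-222 − 24 = -246;  -1142 − 246 = -1388;  -4304 − 1388 = -5692

-5692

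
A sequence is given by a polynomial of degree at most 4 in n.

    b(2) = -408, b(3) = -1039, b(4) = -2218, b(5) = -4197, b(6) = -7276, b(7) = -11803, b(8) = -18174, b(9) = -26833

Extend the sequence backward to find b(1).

-631, -1179, -1979, -3079, -4527, -6371, -8659
-548, -800, -1100, -1448, -1844, -2288
-252, -300, -348, -396, -444
-48, -48, -48, -48
The fourth differences are constant at -48.
Work back: -252 + 48 = -204;  -548 + 204 = -344;  -631 + 344 = -287;  -408 + 287 = -121

-121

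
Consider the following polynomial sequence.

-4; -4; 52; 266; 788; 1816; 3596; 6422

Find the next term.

First differences: 0, 56, 214, 522, 1028, 1780, 2826
Second differences: 56, 158, 308, 506, 752, 1046
Third differences: 102, 150, 198, 246, 294
Fourth differences: 48, 48, 48, 48
Constant fourth difference = 48, so extend:
294 + 48 = 342;  1046 + 342 = 1388;  2826 + 1388 = 4214;  6422 + 4214 = 10636

10636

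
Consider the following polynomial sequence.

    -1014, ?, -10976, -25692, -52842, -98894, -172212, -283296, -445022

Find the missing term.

-3882

Using the last 7 terms:
D1: -14716  -27150  -46052  -73318  -111084  -161726
D2: -12434  -18902  -27266  -37766  -50642
D3: -6468  -8364  -10500  -12876
D4: -1896  -2136  -2376
D5: -240  -240
Constant fifth difference = -240.
Extend backward: -1896 + 240 = -1656;  -6468 + 1656 = -4812;  -12434 + 4812 = -7622;  -14716 + 7622 = -7094;  -10976 + 7094 = -3882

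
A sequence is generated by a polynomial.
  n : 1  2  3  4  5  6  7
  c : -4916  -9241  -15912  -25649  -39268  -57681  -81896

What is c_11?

Δ: -4325, -6671, -9737, -13619, -18413, -24215
Δ²: -2346, -3066, -3882, -4794, -5802
Δ³: -720, -816, -912, -1008
Δ⁴: -96, -96, -96
Constant fourth difference = -96, so extend:
-1008 − 96 = -1104;  -5802 − 1104 = -6906;  -24215 − 6906 = -31121;  -81896 − 31121 = -113017
-1104 − 96 = -1200;  -6906 − 1200 = -8106;  -31121 − 8106 = -39227;  -113017 − 39227 = -152244
-1200 − 96 = -1296;  -8106 − 1296 = -9402;  -39227 − 9402 = -48629;  -152244 − 48629 = -200873
-1296 − 96 = -1392;  -9402 − 1392 = -10794;  -48629 − 10794 = -59423;  -200873 − 59423 = -260296

-260296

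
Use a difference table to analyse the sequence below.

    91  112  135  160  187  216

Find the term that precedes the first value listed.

21, 23, 25, 27, 29
2, 2, 2, 2
The second differences are constant at 2.
Work back: 21 − 2 = 19;  91 − 19 = 72

72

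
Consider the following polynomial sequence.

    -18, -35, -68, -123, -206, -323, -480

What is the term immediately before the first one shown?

First differences: -17, -33, -55, -83, -117, -157
Second differences: -16, -22, -28, -34, -40
Third differences: -6, -6, -6, -6
The third differences are constant at -6.
Work back: -16 + 6 = -10;  -17 + 10 = -7;  -18 + 7 = -11

-11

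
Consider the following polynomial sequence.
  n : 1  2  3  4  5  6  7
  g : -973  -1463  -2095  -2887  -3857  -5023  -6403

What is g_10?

-12007

D1: -490, -632, -792, -970, -1166, -1380
D2: -142, -160, -178, -196, -214
D3: -18, -18, -18, -18
Third differences constant at -18.
-214 − 18 = -232;  -1380 − 232 = -1612;  -6403 − 1612 = -8015
-232 − 18 = -250;  -1612 − 250 = -1862;  -8015 − 1862 = -9877
-250 − 18 = -268;  -1862 − 268 = -2130;  -9877 − 2130 = -12007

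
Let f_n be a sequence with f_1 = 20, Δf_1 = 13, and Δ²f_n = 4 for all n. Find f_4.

Build the table forward from the leading diagonal:
D2: 4, 4, 4, 4
D1: 13, 17, 21, 25
f: 20, 33, 50, 71

71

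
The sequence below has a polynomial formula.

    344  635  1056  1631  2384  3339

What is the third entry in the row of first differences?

575

First differences: 291, 421, 575, 753, 955
Second differences: 130, 154, 178, 202
Third differences: 24, 24, 24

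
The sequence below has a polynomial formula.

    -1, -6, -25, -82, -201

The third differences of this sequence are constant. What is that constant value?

D1: -5, -19, -57, -119
D2: -14, -38, -62
D3: -24, -24

-24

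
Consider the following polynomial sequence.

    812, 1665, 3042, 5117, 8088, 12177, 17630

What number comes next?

24717

First differences: 853  1377  2075  2971  4089  5453
Second differences: 524  698  896  1118  1364
Third differences: 174  198  222  246
Fourth differences: 24  24  24
Constant fourth difference = 24, so extend:
246 + 24 = 270;  1364 + 270 = 1634;  5453 + 1634 = 7087;  17630 + 7087 = 24717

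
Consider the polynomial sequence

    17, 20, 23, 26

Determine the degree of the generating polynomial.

1

First differences: 3, 3, 3
The first differences are constant, so the polynomial has degree 1.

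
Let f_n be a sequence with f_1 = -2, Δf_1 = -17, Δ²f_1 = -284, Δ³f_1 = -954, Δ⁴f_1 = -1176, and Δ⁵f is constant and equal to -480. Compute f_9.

Build the table forward from the leading diagonal:
D5: -480  -480  -480  -480  -480  -480  -480  -480  -480
D4: -1176  -1656  -2136  -2616  -3096  -3576  -4056  -4536  -5016
D3: -954  -2130  -3786  -5922  -8538  -11634  -15210  -19266  -23802
D2: -284  -1238  -3368  -7154  -13076  -21614  -33248  -48458  -67724
D1: -17  -301  -1539  -4907  -12061  -25137  -46751  -79999  -128457
f: -2  -19  -320  -1859  -6766  -18827  -43964  -90715  -170714

-170714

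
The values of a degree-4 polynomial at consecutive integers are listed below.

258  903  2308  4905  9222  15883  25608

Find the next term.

Δ: 645, 1405, 2597, 4317, 6661, 9725
Δ²: 760, 1192, 1720, 2344, 3064
Δ³: 432, 528, 624, 720
Δ⁴: 96, 96, 96
Constant fourth difference = 96, so extend:
720 + 96 = 816;  3064 + 816 = 3880;  9725 + 3880 = 13605;  25608 + 13605 = 39213

39213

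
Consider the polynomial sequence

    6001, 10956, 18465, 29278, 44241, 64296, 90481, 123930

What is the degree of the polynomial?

4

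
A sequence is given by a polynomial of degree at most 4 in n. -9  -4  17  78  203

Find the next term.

First differences: 5, 21, 61, 125
Second differences: 16, 40, 64
Third differences: 24, 24
Third differences constant at 24.
64 + 24 = 88;  125 + 88 = 213;  203 + 213 = 416

416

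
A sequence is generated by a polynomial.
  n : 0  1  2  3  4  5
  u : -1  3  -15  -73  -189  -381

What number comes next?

Δ: 4, -18, -58, -116, -192
Δ²: -22, -40, -58, -76
Δ³: -18, -18, -18
Third differences constant at -18.
-76 − 18 = -94;  -192 − 94 = -286;  -381 − 286 = -667

-667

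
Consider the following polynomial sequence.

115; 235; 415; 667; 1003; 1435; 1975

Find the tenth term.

4363

120, 180, 252, 336, 432, 540
60, 72, 84, 96, 108
12, 12, 12, 12
Constant third difference = 12, so extend:
108 + 12 = 120;  540 + 120 = 660;  1975 + 660 = 2635
120 + 12 = 132;  660 + 132 = 792;  2635 + 792 = 3427
132 + 12 = 144;  792 + 144 = 936;  3427 + 936 = 4363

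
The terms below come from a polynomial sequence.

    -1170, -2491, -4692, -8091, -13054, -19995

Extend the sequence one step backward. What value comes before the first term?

-459

D1: -1321  -2201  -3399  -4963  -6941
D2: -880  -1198  -1564  -1978
D3: -318  -366  -414
D4: -48  -48
The fourth differences are constant at -48.
Work back: -318 + 48 = -270;  -880 + 270 = -610;  -1321 + 610 = -711;  -1170 + 711 = -459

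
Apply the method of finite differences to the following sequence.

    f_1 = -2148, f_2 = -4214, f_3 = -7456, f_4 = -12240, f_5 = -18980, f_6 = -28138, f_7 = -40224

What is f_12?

-2066 , -3242 , -4784 , -6740 , -9158 , -12086
-1176 , -1542 , -1956 , -2418 , -2928
-366 , -414 , -462 , -510
-48 , -48 , -48
Constant fourth difference = -48, so extend:
-510 − 48 = -558;  -2928 − 558 = -3486;  -12086 − 3486 = -15572;  -40224 − 15572 = -55796
-558 − 48 = -606;  -3486 − 606 = -4092;  -15572 − 4092 = -19664;  -55796 − 19664 = -75460
-606 − 48 = -654;  -4092 − 654 = -4746;  -19664 − 4746 = -24410;  -75460 − 24410 = -99870
-654 − 48 = -702;  -4746 − 702 = -5448;  -24410 − 5448 = -29858;  -99870 − 29858 = -129728
-702 − 48 = -750;  -5448 − 750 = -6198;  -29858 − 6198 = -36056;  -129728 − 36056 = -165784

-165784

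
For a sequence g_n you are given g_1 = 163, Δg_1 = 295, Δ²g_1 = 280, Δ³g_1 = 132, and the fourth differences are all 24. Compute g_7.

Build the table forward from the leading diagonal:
Δ⁴: 24  24  24  24  24  24  24
Δ³: 132  156  180  204  228  252  276
Δ²: 280  412  568  748  952  1180  1432
Δ: 295  575  987  1555  2303  3255  4435
g: 163  458  1033  2020  3575  5878  9133

9133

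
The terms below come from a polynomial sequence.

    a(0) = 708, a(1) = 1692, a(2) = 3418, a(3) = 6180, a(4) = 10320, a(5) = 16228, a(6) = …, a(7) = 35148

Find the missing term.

24342

Using the first 6 terms:
Δ: 984  1726  2762  4140  5908
Δ²: 742  1036  1378  1768
Δ³: 294  342  390
Δ⁴: 48  48
Constant fourth difference = 48.
Extend forward: 390 + 48 = 438;  1768 + 438 = 2206;  5908 + 2206 = 8114;  16228 + 8114 = 24342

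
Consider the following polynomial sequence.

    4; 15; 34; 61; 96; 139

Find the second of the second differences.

D1: 11, 19, 27, 35, 43
D2: 8, 8, 8, 8

8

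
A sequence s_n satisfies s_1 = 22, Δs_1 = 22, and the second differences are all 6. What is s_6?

192

Build the table forward from the leading diagonal:
Δ²: 6  6  6  6  6  6
Δ: 22  28  34  40  46  52
s: 22  44  72  106  146  192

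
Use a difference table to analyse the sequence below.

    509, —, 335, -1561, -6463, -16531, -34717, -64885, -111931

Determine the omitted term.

713

Using the last 7 terms:
D1: -1896, -4902, -10068, -18186, -30168, -47046
D2: -3006, -5166, -8118, -11982, -16878
D3: -2160, -2952, -3864, -4896
D4: -792, -912, -1032
D5: -120, -120
Constant fifth difference = -120.
Extend backward: -792 + 120 = -672;  -2160 + 672 = -1488;  -3006 + 1488 = -1518;  -1896 + 1518 = -378;  335 + 378 = 713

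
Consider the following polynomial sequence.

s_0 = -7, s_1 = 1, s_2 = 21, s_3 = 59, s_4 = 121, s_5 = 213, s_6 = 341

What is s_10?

1333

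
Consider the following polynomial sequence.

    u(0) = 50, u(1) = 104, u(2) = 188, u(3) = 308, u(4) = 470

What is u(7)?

1268

D1: 54, 84, 120, 162
D2: 30, 36, 42
D3: 6, 6
Third differences constant at 6.
42 + 6 = 48;  162 + 48 = 210;  470 + 210 = 680
48 + 6 = 54;  210 + 54 = 264;  680 + 264 = 944
54 + 6 = 60;  264 + 60 = 324;  944 + 324 = 1268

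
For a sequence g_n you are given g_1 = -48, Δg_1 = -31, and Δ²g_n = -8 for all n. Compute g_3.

-118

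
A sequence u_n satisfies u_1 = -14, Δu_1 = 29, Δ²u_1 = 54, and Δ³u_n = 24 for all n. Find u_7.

1450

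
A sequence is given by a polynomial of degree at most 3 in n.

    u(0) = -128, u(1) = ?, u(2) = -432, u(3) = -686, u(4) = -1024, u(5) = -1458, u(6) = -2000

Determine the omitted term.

Using the last 5 terms:
First differences: -254, -338, -434, -542
Second differences: -84, -96, -108
Third differences: -12, -12
Constant third difference = -12.
Extend backward: -84 + 12 = -72;  -254 + 72 = -182;  -432 + 182 = -250

-250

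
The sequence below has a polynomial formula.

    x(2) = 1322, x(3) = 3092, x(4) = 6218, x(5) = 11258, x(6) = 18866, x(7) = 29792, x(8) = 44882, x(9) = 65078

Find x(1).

446

1770, 3126, 5040, 7608, 10926, 15090, 20196
1356, 1914, 2568, 3318, 4164, 5106
558, 654, 750, 846, 942
96, 96, 96, 96
The fourth differences are constant at 96.
Work back: 558 − 96 = 462;  1356 − 462 = 894;  1770 − 894 = 876;  1322 − 876 = 446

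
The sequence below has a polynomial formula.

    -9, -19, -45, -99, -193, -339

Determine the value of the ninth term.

-1209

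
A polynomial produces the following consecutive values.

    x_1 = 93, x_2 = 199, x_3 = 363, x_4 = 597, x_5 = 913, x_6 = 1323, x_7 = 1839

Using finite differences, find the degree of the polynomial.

3

D1: 106, 164, 234, 316, 410, 516
D2: 58, 70, 82, 94, 106
D3: 12, 12, 12, 12
The third differences are constant, so the polynomial has degree 3.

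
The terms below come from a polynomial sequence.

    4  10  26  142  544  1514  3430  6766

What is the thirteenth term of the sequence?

6, 16, 116, 402, 970, 1916, 3336
10, 100, 286, 568, 946, 1420
90, 186, 282, 378, 474
96, 96, 96, 96
The fourth differences are constant (96).
474 + 96 = 570;  1420 + 570 = 1990;  3336 + 1990 = 5326;  6766 + 5326 = 12092
570 + 96 = 666;  1990 + 666 = 2656;  5326 + 2656 = 7982;  12092 + 7982 = 20074
666 + 96 = 762;  2656 + 762 = 3418;  7982 + 3418 = 11400;  20074 + 11400 = 31474
762 + 96 = 858;  3418 + 858 = 4276;  11400 + 4276 = 15676;  31474 + 15676 = 47150
858 + 96 = 954;  4276 + 954 = 5230;  15676 + 5230 = 20906;  47150 + 20906 = 68056

68056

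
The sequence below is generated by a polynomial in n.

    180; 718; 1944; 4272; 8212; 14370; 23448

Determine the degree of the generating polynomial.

4

538, 1226, 2328, 3940, 6158, 9078
688, 1102, 1612, 2218, 2920
414, 510, 606, 702
96, 96, 96
The fourth differences are constant, so the polynomial has degree 4.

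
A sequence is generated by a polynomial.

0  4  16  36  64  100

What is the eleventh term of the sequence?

4 , 12 , 20 , 28 , 36
8 , 8 , 8 , 8
The second differences are constant (8).
36 + 8 = 44;  100 + 44 = 144
44 + 8 = 52;  144 + 52 = 196
52 + 8 = 60;  196 + 60 = 256
60 + 8 = 68;  256 + 68 = 324
68 + 8 = 76;  324 + 76 = 400

400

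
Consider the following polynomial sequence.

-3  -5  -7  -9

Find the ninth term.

-19

-2  -2  -2
First differences constant at -2.
-9 − 2 = -11
-11 − 2 = -13
-13 − 2 = -15
-15 − 2 = -17
-17 − 2 = -19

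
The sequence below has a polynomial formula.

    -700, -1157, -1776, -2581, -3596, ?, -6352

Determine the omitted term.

Using the first 5 terms:
-457  -619  -805  -1015
-162  -186  -210
-24  -24
Constant third difference = -24.
Extend forward: -210 − 24 = -234;  -1015 − 234 = -1249;  -3596 − 1249 = -4845

-4845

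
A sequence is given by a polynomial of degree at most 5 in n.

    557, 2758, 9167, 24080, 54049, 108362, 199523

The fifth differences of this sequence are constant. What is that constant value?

480

D1: 2201, 6409, 14913, 29969, 54313, 91161
D2: 4208, 8504, 15056, 24344, 36848
D3: 4296, 6552, 9288, 12504
D4: 2256, 2736, 3216
D5: 480, 480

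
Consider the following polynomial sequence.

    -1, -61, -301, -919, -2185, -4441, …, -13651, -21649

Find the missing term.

Using the first 6 terms:
First differences: -60  -240  -618  -1266  -2256
Second differences: -180  -378  -648  -990
Third differences: -198  -270  -342
Fourth differences: -72  -72
Constant fourth difference = -72.
Extend forward: -342 − 72 = -414;  -990 − 414 = -1404;  -2256 − 1404 = -3660;  -4441 − 3660 = -8101

-8101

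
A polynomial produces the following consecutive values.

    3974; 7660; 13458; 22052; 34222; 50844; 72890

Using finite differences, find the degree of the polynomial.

3686, 5798, 8594, 12170, 16622, 22046
2112, 2796, 3576, 4452, 5424
684, 780, 876, 972
96, 96, 96
The fourth differences are constant, so the polynomial has degree 4.

4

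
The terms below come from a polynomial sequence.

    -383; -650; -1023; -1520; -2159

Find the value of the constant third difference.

D1: -267, -373, -497, -639
D2: -106, -124, -142
D3: -18, -18

-18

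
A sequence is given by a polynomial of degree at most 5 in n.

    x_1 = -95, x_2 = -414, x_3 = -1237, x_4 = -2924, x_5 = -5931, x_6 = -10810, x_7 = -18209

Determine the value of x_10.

First differences: -319, -823, -1687, -3007, -4879, -7399
Second differences: -504, -864, -1320, -1872, -2520
Third differences: -360, -456, -552, -648
Fourth differences: -96, -96, -96
Constant fourth difference = -96, so extend:
-648 − 96 = -744;  -2520 − 744 = -3264;  -7399 − 3264 = -10663;  -18209 − 10663 = -28872
-744 − 96 = -840;  -3264 − 840 = -4104;  -10663 − 4104 = -14767;  -28872 − 14767 = -43639
-840 − 96 = -936;  -4104 − 936 = -5040;  -14767 − 5040 = -19807;  -43639 − 19807 = -63446

-63446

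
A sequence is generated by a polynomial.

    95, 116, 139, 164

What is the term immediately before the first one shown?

D1: 21  23  25
D2: 2  2
The second differences are constant at 2.
Work back: 21 − 2 = 19;  95 − 19 = 76

76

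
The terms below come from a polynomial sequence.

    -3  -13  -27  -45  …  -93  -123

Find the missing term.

-67

Using the first 4 terms:
Δ: -10  -14  -18
Δ²: -4  -4
Constant second difference = -4.
Extend forward: -18 − 4 = -22;  -45 − 22 = -67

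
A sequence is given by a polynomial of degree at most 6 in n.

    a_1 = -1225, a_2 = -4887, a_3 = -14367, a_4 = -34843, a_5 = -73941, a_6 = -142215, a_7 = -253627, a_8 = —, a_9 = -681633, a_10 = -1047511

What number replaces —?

-426027

Using the first 7 terms:
First differences: -3662  -9480  -20476  -39098  -68274  -111412
Second differences: -5818  -10996  -18622  -29176  -43138
Third differences: -5178  -7626  -10554  -13962
Fourth differences: -2448  -2928  -3408
Fifth differences: -480  -480
Constant fifth difference = -480.
Extend forward: -3408 − 480 = -3888;  -13962 − 3888 = -17850;  -43138 − 17850 = -60988;  -111412 − 60988 = -172400;  -253627 − 172400 = -426027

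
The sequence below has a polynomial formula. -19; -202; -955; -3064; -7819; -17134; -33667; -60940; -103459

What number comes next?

Δ: -183, -753, -2109, -4755, -9315, -16533, -27273, -42519
Δ²: -570, -1356, -2646, -4560, -7218, -10740, -15246
Δ³: -786, -1290, -1914, -2658, -3522, -4506
Δ⁴: -504, -624, -744, -864, -984
Δ⁵: -120, -120, -120, -120
Fifth differences constant at -120.
-984 − 120 = -1104;  -4506 − 1104 = -5610;  -15246 − 5610 = -20856;  -42519 − 20856 = -63375;  -103459 − 63375 = -166834

-166834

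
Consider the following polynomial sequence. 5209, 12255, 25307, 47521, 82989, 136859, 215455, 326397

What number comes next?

D1: 7046 , 13052 , 22214 , 35468 , 53870 , 78596 , 110942
D2: 6006 , 9162 , 13254 , 18402 , 24726 , 32346
D3: 3156 , 4092 , 5148 , 6324 , 7620
D4: 936 , 1056 , 1176 , 1296
D5: 120 , 120 , 120
The fifth differences are constant (120).
1296 + 120 = 1416;  7620 + 1416 = 9036;  32346 + 9036 = 41382;  110942 + 41382 = 152324;  326397 + 152324 = 478721

478721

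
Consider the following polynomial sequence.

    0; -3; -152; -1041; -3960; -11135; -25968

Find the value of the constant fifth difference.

D1: -3, -149, -889, -2919, -7175, -14833
D2: -146, -740, -2030, -4256, -7658
D3: -594, -1290, -2226, -3402
D4: -696, -936, -1176
D5: -240, -240

-240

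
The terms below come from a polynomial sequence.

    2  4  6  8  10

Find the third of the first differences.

2

Δ: 2, 2, 2, 2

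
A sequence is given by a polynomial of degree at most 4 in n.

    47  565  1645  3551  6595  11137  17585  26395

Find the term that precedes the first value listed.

-125

D1: 518, 1080, 1906, 3044, 4542, 6448, 8810
D2: 562, 826, 1138, 1498, 1906, 2362
D3: 264, 312, 360, 408, 456
D4: 48, 48, 48, 48
The fourth differences are constant at 48.
Work back: 264 − 48 = 216;  562 − 216 = 346;  518 − 346 = 172;  47 − 172 = -125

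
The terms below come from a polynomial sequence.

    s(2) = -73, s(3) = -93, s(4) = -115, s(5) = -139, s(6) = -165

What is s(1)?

First differences: -20  -22  -24  -26
Second differences: -2  -2  -2
The second differences are constant at -2.
Work back: -20 + 2 = -18;  -73 + 18 = -55

-55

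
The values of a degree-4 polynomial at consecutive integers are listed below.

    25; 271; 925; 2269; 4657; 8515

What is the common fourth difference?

D1: 246, 654, 1344, 2388, 3858
D2: 408, 690, 1044, 1470
D3: 282, 354, 426
D4: 72, 72

72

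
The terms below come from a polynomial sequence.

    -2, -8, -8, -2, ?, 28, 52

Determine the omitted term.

10

Using the first 4 terms:
Δ: -6, 0, 6
Δ²: 6, 6
Constant second difference = 6.
Extend forward: 6 + 6 = 12;  -2 + 12 = 10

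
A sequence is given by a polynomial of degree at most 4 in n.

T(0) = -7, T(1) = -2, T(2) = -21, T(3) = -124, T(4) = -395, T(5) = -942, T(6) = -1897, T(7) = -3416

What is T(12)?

-26611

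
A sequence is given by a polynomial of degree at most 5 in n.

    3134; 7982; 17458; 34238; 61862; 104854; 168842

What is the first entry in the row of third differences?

2676

Δ: 4848, 9476, 16780, 27624, 42992, 63988
Δ²: 4628, 7304, 10844, 15368, 20996
Δ³: 2676, 3540, 4524, 5628
Δ⁴: 864, 984, 1104
Δ⁵: 120, 120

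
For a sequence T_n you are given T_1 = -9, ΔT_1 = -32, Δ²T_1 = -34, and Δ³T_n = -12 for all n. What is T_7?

Build the table forward from the leading diagonal:
Δ³: -12, -12, -12, -12, -12, -12, -12
Δ²: -34, -46, -58, -70, -82, -94, -106
Δ: -32, -66, -112, -170, -240, -322, -416
T: -9, -41, -107, -219, -389, -629, -951

-951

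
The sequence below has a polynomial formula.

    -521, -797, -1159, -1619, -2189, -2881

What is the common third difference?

-12

D1: -276, -362, -460, -570, -692
D2: -86, -98, -110, -122
D3: -12, -12, -12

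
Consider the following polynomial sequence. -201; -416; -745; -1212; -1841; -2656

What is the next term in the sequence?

First differences: -215  -329  -467  -629  -815
Second differences: -114  -138  -162  -186
Third differences: -24  -24  -24
The third differences are constant (-24).
-186 − 24 = -210;  -815 − 210 = -1025;  -2656 − 1025 = -3681

-3681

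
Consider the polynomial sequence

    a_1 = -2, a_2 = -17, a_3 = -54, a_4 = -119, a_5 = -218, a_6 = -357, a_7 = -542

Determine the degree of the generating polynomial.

-15, -37, -65, -99, -139, -185
-22, -28, -34, -40, -46
-6, -6, -6, -6
The third differences are constant, so the polynomial has degree 3.

3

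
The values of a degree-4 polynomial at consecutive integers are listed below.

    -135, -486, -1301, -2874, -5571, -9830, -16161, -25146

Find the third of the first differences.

-1573

Δ: -351, -815, -1573, -2697, -4259, -6331, -8985
Δ²: -464, -758, -1124, -1562, -2072, -2654
Δ³: -294, -366, -438, -510, -582
Δ⁴: -72, -72, -72, -72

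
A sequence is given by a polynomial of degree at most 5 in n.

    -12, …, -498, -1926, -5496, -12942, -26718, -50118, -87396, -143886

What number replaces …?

-78

Using the last 8 terms:
-1428  -3570  -7446  -13776  -23400  -37278  -56490
-2142  -3876  -6330  -9624  -13878  -19212
-1734  -2454  -3294  -4254  -5334
-720  -840  -960  -1080
-120  -120  -120
Constant fifth difference = -120.
Extend backward: -720 + 120 = -600;  -1734 + 600 = -1134;  -2142 + 1134 = -1008;  -1428 + 1008 = -420;  -498 + 420 = -78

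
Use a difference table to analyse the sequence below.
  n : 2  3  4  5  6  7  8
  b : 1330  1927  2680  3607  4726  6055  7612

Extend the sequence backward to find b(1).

D1: 597  753  927  1119  1329  1557
D2: 156  174  192  210  228
D3: 18  18  18  18
The third differences are constant at 18.
Work back: 156 − 18 = 138;  597 − 138 = 459;  1330 − 459 = 871

871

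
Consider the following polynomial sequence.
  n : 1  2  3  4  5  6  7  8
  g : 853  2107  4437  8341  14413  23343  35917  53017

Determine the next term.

75621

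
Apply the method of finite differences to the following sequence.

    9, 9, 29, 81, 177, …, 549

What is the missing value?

Using the first 5 terms:
Δ: 0, 20, 52, 96
Δ²: 20, 32, 44
Δ³: 12, 12
Constant third difference = 12.
Extend forward: 44 + 12 = 56;  96 + 56 = 152;  177 + 152 = 329

329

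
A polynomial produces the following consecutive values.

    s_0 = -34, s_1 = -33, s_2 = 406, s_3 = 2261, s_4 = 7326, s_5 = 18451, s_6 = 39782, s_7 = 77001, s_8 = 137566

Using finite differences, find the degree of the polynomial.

Δ: 1, 439, 1855, 5065, 11125, 21331, 37219, 60565
Δ²: 438, 1416, 3210, 6060, 10206, 15888, 23346
Δ³: 978, 1794, 2850, 4146, 5682, 7458
Δ⁴: 816, 1056, 1296, 1536, 1776
Δ⁵: 240, 240, 240, 240
The fifth differences are constant, so the polynomial has degree 5.

5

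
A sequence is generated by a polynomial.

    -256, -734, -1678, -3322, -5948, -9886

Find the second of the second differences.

-700

First differences: -478, -944, -1644, -2626, -3938
Second differences: -466, -700, -982, -1312
Third differences: -234, -282, -330
Fourth differences: -48, -48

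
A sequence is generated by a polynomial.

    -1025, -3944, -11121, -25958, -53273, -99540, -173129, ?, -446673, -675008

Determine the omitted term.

Using the first 7 terms:
Δ: -2919  -7177  -14837  -27315  -46267  -73589
Δ²: -4258  -7660  -12478  -18952  -27322
Δ³: -3402  -4818  -6474  -8370
Δ⁴: -1416  -1656  -1896
Δ⁵: -240  -240
Constant fifth difference = -240.
Extend forward: -1896 − 240 = -2136;  -8370 − 2136 = -10506;  -27322 − 10506 = -37828;  -73589 − 37828 = -111417;  -173129 − 111417 = -284546

-284546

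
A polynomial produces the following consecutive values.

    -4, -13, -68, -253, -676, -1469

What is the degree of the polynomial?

-9, -55, -185, -423, -793
-46, -130, -238, -370
-84, -108, -132
-24, -24
The fourth differences are constant, so the polynomial has degree 4.

4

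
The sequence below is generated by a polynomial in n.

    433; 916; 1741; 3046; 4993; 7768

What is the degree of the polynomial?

483, 825, 1305, 1947, 2775
342, 480, 642, 828
138, 162, 186
24, 24
The fourth differences are constant, so the polynomial has degree 4.

4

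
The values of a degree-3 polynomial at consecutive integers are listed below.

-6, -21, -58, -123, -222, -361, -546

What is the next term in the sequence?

-783

Δ: -15 , -37 , -65 , -99 , -139 , -185
Δ²: -22 , -28 , -34 , -40 , -46
Δ³: -6 , -6 , -6 , -6
Third differences constant at -6.
-46 − 6 = -52;  -185 − 52 = -237;  -546 − 237 = -783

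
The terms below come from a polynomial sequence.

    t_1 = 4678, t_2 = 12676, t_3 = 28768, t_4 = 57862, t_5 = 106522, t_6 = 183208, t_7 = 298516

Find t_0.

1282

D1: 7998  16092  29094  48660  76686  115308
D2: 8094  13002  19566  28026  38622
D3: 4908  6564  8460  10596
D4: 1656  1896  2136
D5: 240  240
The fifth differences are constant at 240.
Work back: 1656 − 240 = 1416;  4908 − 1416 = 3492;  8094 − 3492 = 4602;  7998 − 4602 = 3396;  4678 − 3396 = 1282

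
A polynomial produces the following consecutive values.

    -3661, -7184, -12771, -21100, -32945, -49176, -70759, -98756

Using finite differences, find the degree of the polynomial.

4

D1: -3523, -5587, -8329, -11845, -16231, -21583, -27997
D2: -2064, -2742, -3516, -4386, -5352, -6414
D3: -678, -774, -870, -966, -1062
D4: -96, -96, -96, -96
The fourth differences are constant, so the polynomial has degree 4.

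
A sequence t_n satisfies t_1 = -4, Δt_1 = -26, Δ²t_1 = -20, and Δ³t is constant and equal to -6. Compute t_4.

Build the table forward from the leading diagonal:
Third differences: -6  -6  -6  -6
Second differences: -20  -26  -32  -38
First differences: -26  -46  -72  -104
t: -4  -30  -76  -148

-148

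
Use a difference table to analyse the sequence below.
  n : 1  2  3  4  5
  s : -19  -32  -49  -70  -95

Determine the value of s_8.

Δ: -13 , -17 , -21 , -25
Δ²: -4 , -4 , -4
The second differences are constant (-4).
-25 − 4 = -29;  -95 − 29 = -124
-29 − 4 = -33;  -124 − 33 = -157
-33 − 4 = -37;  -157 − 37 = -194

-194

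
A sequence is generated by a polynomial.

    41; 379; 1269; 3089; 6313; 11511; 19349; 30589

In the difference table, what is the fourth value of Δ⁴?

First differences: 338, 890, 1820, 3224, 5198, 7838, 11240
Second differences: 552, 930, 1404, 1974, 2640, 3402
Third differences: 378, 474, 570, 666, 762
Fourth differences: 96, 96, 96, 96

96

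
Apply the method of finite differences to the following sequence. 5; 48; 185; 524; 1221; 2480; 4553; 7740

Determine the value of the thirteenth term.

54245

D1: 43, 137, 339, 697, 1259, 2073, 3187
D2: 94, 202, 358, 562, 814, 1114
D3: 108, 156, 204, 252, 300
D4: 48, 48, 48, 48
The fourth differences are constant (48).
300 + 48 = 348;  1114 + 348 = 1462;  3187 + 1462 = 4649;  7740 + 4649 = 12389
348 + 48 = 396;  1462 + 396 = 1858;  4649 + 1858 = 6507;  12389 + 6507 = 18896
396 + 48 = 444;  1858 + 444 = 2302;  6507 + 2302 = 8809;  18896 + 8809 = 27705
444 + 48 = 492;  2302 + 492 = 2794;  8809 + 2794 = 11603;  27705 + 11603 = 39308
492 + 48 = 540;  2794 + 540 = 3334;  11603 + 3334 = 14937;  39308 + 14937 = 54245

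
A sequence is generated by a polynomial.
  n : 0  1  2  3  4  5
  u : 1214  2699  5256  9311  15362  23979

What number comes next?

35804

D1: 1485  2557  4055  6051  8617
D2: 1072  1498  1996  2566
D3: 426  498  570
D4: 72  72
Constant fourth difference = 72, so extend:
570 + 72 = 642;  2566 + 642 = 3208;  8617 + 3208 = 11825;  23979 + 11825 = 35804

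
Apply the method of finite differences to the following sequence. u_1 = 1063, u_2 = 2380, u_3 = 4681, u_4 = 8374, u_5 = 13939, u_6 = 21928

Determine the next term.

32965

Δ: 1317, 2301, 3693, 5565, 7989
Δ²: 984, 1392, 1872, 2424
Δ³: 408, 480, 552
Δ⁴: 72, 72
The fourth differences are constant (72).
552 + 72 = 624;  2424 + 624 = 3048;  7989 + 3048 = 11037;  21928 + 11037 = 32965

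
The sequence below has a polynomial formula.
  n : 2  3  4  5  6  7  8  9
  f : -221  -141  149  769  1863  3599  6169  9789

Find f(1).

Δ: 80  290  620  1094  1736  2570  3620
Δ²: 210  330  474  642  834  1050
Δ³: 120  144  168  192  216
Δ⁴: 24  24  24  24
The fourth differences are constant at 24.
Work back: 120 − 24 = 96;  210 − 96 = 114;  80 − 114 = -34;  -221 + 34 = -187

-187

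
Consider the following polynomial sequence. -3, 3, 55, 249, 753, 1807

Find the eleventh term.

First differences: 6, 52, 194, 504, 1054
Second differences: 46, 142, 310, 550
Third differences: 96, 168, 240
Fourth differences: 72, 72
Fourth differences constant at 72.
240 + 72 = 312;  550 + 312 = 862;  1054 + 862 = 1916;  1807 + 1916 = 3723
312 + 72 = 384;  862 + 384 = 1246;  1916 + 1246 = 3162;  3723 + 3162 = 6885
384 + 72 = 456;  1246 + 456 = 1702;  3162 + 1702 = 4864;  6885 + 4864 = 11749
456 + 72 = 528;  1702 + 528 = 2230;  4864 + 2230 = 7094;  11749 + 7094 = 18843
528 + 72 = 600;  2230 + 600 = 2830;  7094 + 2830 = 9924;  18843 + 9924 = 28767

28767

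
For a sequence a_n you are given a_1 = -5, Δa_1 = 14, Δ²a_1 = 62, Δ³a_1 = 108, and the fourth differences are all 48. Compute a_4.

Build the table forward from the leading diagonal:
Fourth differences: 48, 48, 48, 48
Third differences: 108, 156, 204, 252
Second differences: 62, 170, 326, 530
First differences: 14, 76, 246, 572
a: -5, 9, 85, 331

331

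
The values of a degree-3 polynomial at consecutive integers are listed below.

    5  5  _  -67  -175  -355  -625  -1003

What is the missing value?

-13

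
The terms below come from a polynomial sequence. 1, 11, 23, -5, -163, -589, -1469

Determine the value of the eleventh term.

-14929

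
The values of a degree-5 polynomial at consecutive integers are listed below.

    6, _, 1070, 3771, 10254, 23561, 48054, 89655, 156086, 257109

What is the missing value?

Using the last 8 terms:
D1: 2701, 6483, 13307, 24493, 41601, 66431, 101023
D2: 3782, 6824, 11186, 17108, 24830, 34592
D3: 3042, 4362, 5922, 7722, 9762
D4: 1320, 1560, 1800, 2040
D5: 240, 240, 240
Constant fifth difference = 240.
Extend backward: 1320 − 240 = 1080;  3042 − 1080 = 1962;  3782 − 1962 = 1820;  2701 − 1820 = 881;  1070 − 881 = 189

189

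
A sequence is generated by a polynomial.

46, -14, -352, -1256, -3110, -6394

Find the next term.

-60, -338, -904, -1854, -3284
-278, -566, -950, -1430
-288, -384, -480
-96, -96
Fourth differences constant at -96.
-480 − 96 = -576;  -1430 − 576 = -2006;  -3284 − 2006 = -5290;  -6394 − 5290 = -11684

-11684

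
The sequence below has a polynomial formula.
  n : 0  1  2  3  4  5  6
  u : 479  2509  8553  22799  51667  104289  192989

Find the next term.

Δ: 2030, 6044, 14246, 28868, 52622, 88700
Δ²: 4014, 8202, 14622, 23754, 36078
Δ³: 4188, 6420, 9132, 12324
Δ⁴: 2232, 2712, 3192
Δ⁵: 480, 480
Constant fifth difference = 480, so extend:
3192 + 480 = 3672;  12324 + 3672 = 15996;  36078 + 15996 = 52074;  88700 + 52074 = 140774;  192989 + 140774 = 333763

333763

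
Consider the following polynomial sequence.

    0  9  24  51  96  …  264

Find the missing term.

Using the first 5 terms:
D1: 9  15  27  45
D2: 6  12  18
D3: 6  6
Constant third difference = 6.
Extend forward: 18 + 6 = 24;  45 + 24 = 69;  96 + 69 = 165

165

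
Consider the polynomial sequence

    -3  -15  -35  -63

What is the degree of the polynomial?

2

First differences: -12, -20, -28
Second differences: -8, -8
The second differences are constant, so the polynomial has degree 2.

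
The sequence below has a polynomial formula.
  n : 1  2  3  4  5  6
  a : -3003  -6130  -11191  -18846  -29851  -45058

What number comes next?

-3127 , -5061 , -7655 , -11005 , -15207
-1934 , -2594 , -3350 , -4202
-660 , -756 , -852
-96 , -96
Constant fourth difference = -96, so extend:
-852 − 96 = -948;  -4202 − 948 = -5150;  -15207 − 5150 = -20357;  -45058 − 20357 = -65415

-65415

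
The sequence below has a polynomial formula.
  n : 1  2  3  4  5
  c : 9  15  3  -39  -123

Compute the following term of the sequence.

-261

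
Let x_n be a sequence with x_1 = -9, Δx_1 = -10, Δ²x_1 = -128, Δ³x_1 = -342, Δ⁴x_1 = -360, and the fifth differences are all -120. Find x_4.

-765

Build the table forward from the leading diagonal:
Δ⁵: -120, -120, -120, -120
Δ⁴: -360, -480, -600, -720
Δ³: -342, -702, -1182, -1782
Δ²: -128, -470, -1172, -2354
Δ: -10, -138, -608, -1780
x: -9, -19, -157, -765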